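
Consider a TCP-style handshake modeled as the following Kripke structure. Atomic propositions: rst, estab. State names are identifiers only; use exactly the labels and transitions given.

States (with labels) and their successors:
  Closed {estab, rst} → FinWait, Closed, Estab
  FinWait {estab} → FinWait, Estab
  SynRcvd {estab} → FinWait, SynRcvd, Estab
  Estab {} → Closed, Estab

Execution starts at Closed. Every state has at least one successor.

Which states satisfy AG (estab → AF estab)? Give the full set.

States satisfying estab → AF estab: {Closed, FinWait, SynRcvd, Estab}.
States satisfying AG (estab → AF estab): {Closed, FinWait, SynRcvd, Estab}.

{Closed, FinWait, SynRcvd, Estab}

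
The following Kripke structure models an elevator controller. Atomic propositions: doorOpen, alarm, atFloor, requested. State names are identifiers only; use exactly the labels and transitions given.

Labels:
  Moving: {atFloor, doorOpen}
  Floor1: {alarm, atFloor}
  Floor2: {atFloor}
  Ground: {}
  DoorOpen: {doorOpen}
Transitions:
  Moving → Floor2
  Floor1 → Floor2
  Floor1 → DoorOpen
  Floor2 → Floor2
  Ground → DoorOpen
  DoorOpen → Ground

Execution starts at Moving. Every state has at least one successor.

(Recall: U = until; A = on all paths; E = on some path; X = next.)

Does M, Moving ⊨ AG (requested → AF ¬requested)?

Yes

States satisfying requested → AF ¬requested: {Moving, Floor1, Floor2, Ground, DoorOpen}.
States satisfying AG (requested → AF ¬requested): {Moving, Floor1, Floor2, Ground, DoorOpen}.
Every state reachable from Moving satisfies requested → AF ¬requested.
Moving ∈ Sat(AG (requested → AF ¬requested)).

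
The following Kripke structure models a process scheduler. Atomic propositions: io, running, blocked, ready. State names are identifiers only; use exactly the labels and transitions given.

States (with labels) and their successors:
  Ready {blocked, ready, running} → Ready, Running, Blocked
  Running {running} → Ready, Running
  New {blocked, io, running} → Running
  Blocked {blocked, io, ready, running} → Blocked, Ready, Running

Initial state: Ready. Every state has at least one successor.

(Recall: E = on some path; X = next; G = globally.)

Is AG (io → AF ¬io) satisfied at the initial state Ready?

States satisfying io → AF ¬io: {Ready, Running, New}.
States satisfying AG (io → AF ¬io): ∅.
Blocked is reachable from Ready and violates io → AF ¬io, so AG fails at Ready.
Ready ∉ Sat(AG (io → AF ¬io)).

No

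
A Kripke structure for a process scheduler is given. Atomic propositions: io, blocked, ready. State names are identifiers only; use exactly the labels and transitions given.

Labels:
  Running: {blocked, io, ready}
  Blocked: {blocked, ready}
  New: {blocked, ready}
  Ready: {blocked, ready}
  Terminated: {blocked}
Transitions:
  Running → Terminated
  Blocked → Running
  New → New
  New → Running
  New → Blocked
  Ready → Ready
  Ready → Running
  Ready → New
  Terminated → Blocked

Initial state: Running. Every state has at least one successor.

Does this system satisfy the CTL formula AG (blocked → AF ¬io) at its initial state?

Yes

States satisfying blocked → AF ¬io: {Running, Blocked, New, Ready, Terminated}.
States satisfying AG (blocked → AF ¬io): {Running, Blocked, New, Ready, Terminated}.
Every state reachable from Running satisfies blocked → AF ¬io.
Running ∈ Sat(AG (blocked → AF ¬io)).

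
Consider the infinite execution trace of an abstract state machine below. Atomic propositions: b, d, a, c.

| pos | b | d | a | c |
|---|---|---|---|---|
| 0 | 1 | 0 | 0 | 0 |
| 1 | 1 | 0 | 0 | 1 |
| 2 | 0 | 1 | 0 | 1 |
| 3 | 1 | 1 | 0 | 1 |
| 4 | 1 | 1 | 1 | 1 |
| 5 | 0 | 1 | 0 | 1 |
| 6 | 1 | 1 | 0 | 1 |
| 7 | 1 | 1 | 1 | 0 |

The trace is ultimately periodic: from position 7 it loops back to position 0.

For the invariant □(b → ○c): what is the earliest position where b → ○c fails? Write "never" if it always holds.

Check b → ○c at each position in order: 0 ✓, 1 ✓, 2 ✓, 3 ✓, 4 ✓, 5 ✓.
At position 6 the labels are {b, c, d} and the next position 7 has {a, b, d}, so b → ○c is false there. This is the first violation.

6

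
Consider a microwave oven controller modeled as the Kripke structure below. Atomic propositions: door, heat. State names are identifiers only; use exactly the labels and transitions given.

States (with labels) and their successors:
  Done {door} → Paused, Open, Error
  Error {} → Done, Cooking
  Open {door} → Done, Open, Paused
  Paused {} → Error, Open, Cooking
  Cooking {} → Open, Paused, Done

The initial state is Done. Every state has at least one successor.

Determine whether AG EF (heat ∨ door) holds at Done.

States satisfying EF (heat ∨ door): {Done, Error, Open, Paused, Cooking}.
States satisfying AG EF (heat ∨ door): {Done, Error, Open, Paused, Cooking}.
Every state reachable from Done satisfies EF (heat ∨ door).
Done ∈ Sat(AG EF (heat ∨ door)).

Yes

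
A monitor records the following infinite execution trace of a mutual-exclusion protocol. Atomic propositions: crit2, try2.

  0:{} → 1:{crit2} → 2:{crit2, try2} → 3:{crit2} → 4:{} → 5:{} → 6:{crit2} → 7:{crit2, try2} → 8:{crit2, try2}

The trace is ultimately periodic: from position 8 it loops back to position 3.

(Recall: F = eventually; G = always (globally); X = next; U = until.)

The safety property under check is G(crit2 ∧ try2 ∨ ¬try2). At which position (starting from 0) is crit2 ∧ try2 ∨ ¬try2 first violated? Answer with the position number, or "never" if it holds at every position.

crit2 ∧ try2 ∨ ¬try2 holds at every position 0..8, and those are all the positions the trace ever visits, so the invariant G(crit2 ∧ try2 ∨ ¬try2) is never violated.

never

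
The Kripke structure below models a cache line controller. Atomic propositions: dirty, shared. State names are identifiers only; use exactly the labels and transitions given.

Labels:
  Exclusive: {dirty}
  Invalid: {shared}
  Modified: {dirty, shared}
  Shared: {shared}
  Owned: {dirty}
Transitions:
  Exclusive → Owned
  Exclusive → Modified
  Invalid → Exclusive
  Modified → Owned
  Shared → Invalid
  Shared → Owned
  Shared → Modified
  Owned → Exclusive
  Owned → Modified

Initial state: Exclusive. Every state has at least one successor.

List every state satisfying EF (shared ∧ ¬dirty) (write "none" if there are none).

States satisfying shared ∧ ¬dirty: {Invalid, Shared}.
States satisfying EF (shared ∧ ¬dirty): {Invalid, Shared}.

{Invalid, Shared}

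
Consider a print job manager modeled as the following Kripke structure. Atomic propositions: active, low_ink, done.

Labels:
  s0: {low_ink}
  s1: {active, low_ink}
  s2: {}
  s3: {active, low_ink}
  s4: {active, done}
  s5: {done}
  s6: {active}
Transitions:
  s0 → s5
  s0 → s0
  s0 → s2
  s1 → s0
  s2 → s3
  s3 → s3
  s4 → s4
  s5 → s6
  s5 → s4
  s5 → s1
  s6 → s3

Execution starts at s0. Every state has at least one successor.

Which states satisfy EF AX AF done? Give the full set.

{s0, s1, s4, s5}

States satisfying AX AF done: {s4}.
States satisfying EF AX AF done: {s0, s1, s4, s5}.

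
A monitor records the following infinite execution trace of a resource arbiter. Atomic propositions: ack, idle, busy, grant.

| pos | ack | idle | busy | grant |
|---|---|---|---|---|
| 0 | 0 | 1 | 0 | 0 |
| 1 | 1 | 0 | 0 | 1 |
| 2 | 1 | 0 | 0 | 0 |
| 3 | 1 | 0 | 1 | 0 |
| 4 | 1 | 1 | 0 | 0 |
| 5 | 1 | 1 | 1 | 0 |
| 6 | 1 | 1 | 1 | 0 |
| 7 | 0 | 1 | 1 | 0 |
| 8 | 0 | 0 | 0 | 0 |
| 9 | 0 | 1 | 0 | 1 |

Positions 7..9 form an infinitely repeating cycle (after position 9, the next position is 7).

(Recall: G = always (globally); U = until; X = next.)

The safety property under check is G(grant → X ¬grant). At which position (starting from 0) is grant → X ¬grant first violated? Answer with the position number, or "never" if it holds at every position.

grant → X ¬grant holds at every position 0..9, and those are all the positions the trace ever visits, so the invariant G(grant → X ¬grant) is never violated.

never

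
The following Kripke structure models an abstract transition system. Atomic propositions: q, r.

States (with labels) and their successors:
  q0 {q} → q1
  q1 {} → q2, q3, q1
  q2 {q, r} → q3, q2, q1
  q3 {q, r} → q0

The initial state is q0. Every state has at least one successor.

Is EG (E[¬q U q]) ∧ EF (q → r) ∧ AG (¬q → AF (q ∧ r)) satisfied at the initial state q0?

States satisfying E[¬q U q]: {q0, q1, q2, q3}.
States satisfying EG (E[¬q U q]): {q0, q1, q2, q3}.
States satisfying q → r: {q1, q2, q3}.
States satisfying EF (q → r): {q0, q1, q2, q3}.
States satisfying ¬q → AF (q ∧ r): {q0, q2, q3}.
States satisfying AG (¬q → AF (q ∧ r)): ∅.
States satisfying EF (q → r) ∧ AG (¬q → AF (q ∧ r)): ∅.
States satisfying EG (E[¬q U q]) ∧ EF (q → r) ∧ AG (¬q → AF (q ∧ r)): ∅.
q0 ∉ Sat(EG (E[¬q U q]) ∧ EF (q → r) ∧ AG (¬q → AF (q ∧ r))).

Violated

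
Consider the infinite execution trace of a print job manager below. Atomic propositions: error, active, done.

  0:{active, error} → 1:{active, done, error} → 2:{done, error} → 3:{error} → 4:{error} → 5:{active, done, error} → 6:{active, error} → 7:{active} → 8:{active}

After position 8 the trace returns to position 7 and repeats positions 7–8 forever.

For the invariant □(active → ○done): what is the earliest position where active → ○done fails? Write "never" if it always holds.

Check active → ○done at each position in order: 0 ✓, 1 ✓, 2 ✓, 3 ✓, 4 ✓.
At position 5 the labels are {active, done, error} and the next position 6 has {active, error}, so active → ○done is false there. This is the first violation.

5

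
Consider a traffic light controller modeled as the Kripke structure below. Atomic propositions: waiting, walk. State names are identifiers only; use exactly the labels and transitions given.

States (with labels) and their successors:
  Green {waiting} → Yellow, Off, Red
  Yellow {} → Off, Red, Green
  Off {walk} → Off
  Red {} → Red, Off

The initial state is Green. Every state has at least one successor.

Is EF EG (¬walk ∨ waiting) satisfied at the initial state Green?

Holds

States satisfying EG (¬walk ∨ waiting): {Green, Yellow, Red}.
States satisfying EF EG (¬walk ∨ waiting): {Green, Yellow, Red}.
Some path from Green reaches a state where EG (¬walk ∨ waiting) holds.
Green ∈ Sat(EF EG (¬walk ∨ waiting)).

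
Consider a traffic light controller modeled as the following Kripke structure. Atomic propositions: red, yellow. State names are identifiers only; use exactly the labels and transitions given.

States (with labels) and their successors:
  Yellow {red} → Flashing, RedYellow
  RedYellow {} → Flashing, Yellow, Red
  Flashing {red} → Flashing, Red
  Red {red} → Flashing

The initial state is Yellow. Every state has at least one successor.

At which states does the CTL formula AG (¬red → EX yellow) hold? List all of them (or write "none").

States satisfying ¬red → EX yellow: {Yellow, Flashing, Red}.
States satisfying AG (¬red → EX yellow): {Flashing, Red}.

{Flashing, Red}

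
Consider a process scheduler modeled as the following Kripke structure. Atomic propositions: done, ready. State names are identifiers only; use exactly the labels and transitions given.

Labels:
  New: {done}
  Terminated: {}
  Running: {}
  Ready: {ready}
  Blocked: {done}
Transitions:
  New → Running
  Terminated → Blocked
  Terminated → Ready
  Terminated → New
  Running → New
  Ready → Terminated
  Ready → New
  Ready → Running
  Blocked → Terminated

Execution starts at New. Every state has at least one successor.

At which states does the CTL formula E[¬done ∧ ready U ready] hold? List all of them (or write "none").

States satisfying ¬done ∧ ready: {Ready}.
States satisfying ready: {Ready}.
States satisfying E[¬done ∧ ready U ready]: {Ready}.

{Ready}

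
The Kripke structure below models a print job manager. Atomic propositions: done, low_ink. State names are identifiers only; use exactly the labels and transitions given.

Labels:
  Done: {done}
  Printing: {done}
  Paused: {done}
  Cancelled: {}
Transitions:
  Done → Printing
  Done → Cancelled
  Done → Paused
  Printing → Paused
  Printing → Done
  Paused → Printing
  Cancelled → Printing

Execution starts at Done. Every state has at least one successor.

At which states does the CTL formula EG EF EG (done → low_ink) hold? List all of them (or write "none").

States satisfying EF EG (done → low_ink): ∅.
States satisfying EG EF EG (done → low_ink): ∅.

none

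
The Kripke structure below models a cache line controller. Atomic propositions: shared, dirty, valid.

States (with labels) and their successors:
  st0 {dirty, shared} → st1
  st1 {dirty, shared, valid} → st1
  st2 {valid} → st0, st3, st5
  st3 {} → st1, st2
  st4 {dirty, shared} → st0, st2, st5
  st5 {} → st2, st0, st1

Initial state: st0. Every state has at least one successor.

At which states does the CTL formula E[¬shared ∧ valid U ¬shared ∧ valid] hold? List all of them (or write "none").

{st2}

States satisfying ¬shared ∧ valid: {st2}.
States satisfying E[¬shared ∧ valid U ¬shared ∧ valid]: {st2}.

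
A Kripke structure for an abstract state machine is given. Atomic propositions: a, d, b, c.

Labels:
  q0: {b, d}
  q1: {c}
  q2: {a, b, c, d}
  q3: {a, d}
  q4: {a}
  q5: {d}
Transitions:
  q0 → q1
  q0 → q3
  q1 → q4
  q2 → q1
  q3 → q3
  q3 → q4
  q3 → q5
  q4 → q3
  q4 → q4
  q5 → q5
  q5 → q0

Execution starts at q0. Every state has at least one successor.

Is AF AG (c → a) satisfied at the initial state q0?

States satisfying AG (c → a): ∅.
States satisfying AF AG (c → a): ∅.
There is a path from q0 along which AG (c → a) never holds.
q0 ∉ Sat(AF AG (c → a)).

Does not hold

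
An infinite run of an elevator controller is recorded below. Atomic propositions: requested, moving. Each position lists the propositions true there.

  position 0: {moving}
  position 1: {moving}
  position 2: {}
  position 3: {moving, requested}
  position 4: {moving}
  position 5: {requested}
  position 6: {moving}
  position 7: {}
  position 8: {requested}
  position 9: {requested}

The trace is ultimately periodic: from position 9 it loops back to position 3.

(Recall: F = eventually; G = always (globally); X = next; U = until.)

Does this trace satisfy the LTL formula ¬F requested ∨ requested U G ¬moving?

Violated

Walking from position 0: at position 0, G ¬moving has not yet held and requested fails, so requested U G ¬moving is false.
At position 0: ¬F requested is false; requested U G ¬moving is false; so ¬F requested ∨ requested U G ¬moving is false.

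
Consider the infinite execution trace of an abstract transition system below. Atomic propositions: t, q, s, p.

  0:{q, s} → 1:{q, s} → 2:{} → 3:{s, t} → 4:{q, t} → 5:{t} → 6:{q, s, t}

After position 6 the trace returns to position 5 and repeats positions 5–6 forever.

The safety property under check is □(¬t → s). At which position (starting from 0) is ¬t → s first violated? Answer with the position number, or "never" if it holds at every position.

Check ¬t → s at each position in order: 0 ✓, 1 ✓.
At position 2 the labels are {}, so ¬t → s is false there. This is the first violation.

2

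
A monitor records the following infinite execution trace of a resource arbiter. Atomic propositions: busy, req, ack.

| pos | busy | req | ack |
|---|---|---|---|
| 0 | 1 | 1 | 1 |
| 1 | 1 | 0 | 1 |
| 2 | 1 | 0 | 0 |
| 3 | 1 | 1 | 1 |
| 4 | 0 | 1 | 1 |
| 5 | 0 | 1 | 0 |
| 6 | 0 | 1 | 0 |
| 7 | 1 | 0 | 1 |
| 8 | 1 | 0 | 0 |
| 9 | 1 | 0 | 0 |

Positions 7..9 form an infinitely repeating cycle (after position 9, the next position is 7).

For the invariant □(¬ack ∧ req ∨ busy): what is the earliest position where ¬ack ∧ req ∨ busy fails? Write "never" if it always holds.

Check ¬ack ∧ req ∨ busy at each position in order: 0 ✓, 1 ✓, 2 ✓, 3 ✓.
At position 4 the labels are {ack, req}, so ¬ack ∧ req ∨ busy is false there. This is the first violation.

4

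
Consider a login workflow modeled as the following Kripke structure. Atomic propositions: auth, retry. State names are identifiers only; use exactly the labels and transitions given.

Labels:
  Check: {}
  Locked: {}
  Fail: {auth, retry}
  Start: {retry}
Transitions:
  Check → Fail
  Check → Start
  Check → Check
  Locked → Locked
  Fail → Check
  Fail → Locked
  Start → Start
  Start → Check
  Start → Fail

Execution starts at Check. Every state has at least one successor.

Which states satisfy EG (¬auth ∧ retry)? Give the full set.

{Start}

States satisfying ¬auth ∧ retry: {Start}.
States satisfying EG (¬auth ∧ retry): {Start}.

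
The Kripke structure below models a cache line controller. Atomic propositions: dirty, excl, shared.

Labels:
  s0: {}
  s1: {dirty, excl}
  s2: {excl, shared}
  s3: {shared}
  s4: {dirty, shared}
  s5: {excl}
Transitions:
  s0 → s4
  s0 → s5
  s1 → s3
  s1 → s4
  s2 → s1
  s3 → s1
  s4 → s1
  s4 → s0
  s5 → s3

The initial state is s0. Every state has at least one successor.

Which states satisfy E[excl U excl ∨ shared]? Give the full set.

{s1, s2, s3, s4, s5}

States satisfying excl: {s1, s2, s5}.
States satisfying excl ∨ shared: {s1, s2, s3, s4, s5}.
States satisfying E[excl U excl ∨ shared]: {s1, s2, s3, s4, s5}.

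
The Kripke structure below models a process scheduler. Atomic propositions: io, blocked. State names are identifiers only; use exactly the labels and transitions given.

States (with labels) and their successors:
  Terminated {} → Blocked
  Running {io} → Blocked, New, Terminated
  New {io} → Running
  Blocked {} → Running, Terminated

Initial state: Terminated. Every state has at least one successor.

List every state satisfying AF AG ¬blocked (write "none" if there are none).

{Terminated, Running, New, Blocked}

States satisfying AG ¬blocked: {Terminated, Running, New, Blocked}.
States satisfying AF AG ¬blocked: {Terminated, Running, New, Blocked}.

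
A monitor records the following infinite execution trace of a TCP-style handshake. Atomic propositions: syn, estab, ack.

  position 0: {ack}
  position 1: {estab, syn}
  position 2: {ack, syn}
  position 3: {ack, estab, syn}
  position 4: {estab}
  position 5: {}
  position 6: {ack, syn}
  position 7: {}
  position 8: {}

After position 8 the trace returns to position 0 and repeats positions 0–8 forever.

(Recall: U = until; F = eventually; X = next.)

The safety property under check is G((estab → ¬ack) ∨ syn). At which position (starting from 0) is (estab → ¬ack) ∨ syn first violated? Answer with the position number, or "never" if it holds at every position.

never

(estab → ¬ack) ∨ syn holds at every position 0..8, and those are all the positions the trace ever visits, so the invariant G((estab → ¬ack) ∨ syn) is never violated.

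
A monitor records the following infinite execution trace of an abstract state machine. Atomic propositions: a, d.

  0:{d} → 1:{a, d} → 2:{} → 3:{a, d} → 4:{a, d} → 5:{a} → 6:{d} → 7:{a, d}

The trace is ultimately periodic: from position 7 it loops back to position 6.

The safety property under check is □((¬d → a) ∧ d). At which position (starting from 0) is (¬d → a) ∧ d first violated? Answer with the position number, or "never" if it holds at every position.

2

Check (¬d → a) ∧ d at each position in order: 0 ✓, 1 ✓.
At position 2 the labels are {}, so (¬d → a) ∧ d is false there. This is the first violation.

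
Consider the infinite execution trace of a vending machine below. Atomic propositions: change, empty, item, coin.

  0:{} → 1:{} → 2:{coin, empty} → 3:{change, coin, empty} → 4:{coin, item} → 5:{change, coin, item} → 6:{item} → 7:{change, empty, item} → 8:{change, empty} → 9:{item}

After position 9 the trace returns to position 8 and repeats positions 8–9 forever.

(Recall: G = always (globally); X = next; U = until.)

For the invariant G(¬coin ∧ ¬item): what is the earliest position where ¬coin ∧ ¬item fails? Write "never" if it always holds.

2

Check ¬coin ∧ ¬item at each position in order: 0 ✓, 1 ✓.
At position 2 the labels are {coin, empty}, so ¬coin ∧ ¬item is false there. This is the first violation.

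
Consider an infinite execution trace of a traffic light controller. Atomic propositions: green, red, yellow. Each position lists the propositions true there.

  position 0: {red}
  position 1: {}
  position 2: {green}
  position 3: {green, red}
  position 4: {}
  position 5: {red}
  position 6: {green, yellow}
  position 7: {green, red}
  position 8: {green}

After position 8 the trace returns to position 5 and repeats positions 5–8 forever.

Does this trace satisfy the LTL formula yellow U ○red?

Does not hold

Walking from position 0: at position 0, ○red has not yet held and yellow fails, so yellow U ○red is false.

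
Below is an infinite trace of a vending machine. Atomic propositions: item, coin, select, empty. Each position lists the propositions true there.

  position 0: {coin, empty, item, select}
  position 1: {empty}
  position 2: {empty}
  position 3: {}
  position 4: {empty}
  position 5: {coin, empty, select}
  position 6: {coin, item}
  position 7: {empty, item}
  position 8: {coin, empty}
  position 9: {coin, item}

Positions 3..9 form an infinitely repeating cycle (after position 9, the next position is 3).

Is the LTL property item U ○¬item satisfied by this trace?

Yes

Walking from position 0: ○¬item first holds at position 0, and item holds at every earlier position along the way, so item U ○¬item holds.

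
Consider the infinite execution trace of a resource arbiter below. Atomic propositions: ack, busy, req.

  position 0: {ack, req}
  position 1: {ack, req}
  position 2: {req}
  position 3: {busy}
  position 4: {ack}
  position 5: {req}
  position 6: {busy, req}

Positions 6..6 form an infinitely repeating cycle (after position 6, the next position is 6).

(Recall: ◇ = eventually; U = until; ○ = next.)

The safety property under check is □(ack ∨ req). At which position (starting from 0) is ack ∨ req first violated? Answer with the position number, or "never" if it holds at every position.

3

Check ack ∨ req at each position in order: 0 ✓, 1 ✓, 2 ✓.
At position 3 the labels are {busy}, so ack ∨ req is false there. This is the first violation.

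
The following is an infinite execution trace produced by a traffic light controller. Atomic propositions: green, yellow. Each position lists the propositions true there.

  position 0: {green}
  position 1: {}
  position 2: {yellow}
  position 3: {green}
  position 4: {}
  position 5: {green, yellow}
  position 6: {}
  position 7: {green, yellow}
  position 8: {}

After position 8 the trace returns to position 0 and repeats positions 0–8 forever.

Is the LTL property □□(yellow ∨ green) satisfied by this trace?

□(yellow ∨ green) must hold at every position from 0 onward. It fails at position 0, so □□(yellow ∨ green) is false.

No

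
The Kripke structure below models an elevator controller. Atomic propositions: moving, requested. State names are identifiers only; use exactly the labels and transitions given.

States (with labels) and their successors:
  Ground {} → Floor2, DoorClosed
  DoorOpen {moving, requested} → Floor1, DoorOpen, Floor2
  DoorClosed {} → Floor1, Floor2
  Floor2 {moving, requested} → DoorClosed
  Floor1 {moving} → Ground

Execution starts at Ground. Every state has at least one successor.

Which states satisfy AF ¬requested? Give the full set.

{Ground, DoorClosed, Floor2, Floor1}

States satisfying ¬requested: {Ground, DoorClosed, Floor1}.
States satisfying AF ¬requested: {Ground, DoorClosed, Floor2, Floor1}.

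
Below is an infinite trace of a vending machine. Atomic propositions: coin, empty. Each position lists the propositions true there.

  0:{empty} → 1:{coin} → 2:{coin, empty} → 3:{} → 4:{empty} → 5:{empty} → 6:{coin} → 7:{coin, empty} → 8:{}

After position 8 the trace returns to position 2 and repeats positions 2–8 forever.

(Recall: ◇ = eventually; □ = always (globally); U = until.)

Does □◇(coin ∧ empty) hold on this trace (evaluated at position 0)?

◇(coin ∧ empty) holds at every position 0..8, and those are all positions ever visited, so □◇(coin ∧ empty) holds.

Satisfied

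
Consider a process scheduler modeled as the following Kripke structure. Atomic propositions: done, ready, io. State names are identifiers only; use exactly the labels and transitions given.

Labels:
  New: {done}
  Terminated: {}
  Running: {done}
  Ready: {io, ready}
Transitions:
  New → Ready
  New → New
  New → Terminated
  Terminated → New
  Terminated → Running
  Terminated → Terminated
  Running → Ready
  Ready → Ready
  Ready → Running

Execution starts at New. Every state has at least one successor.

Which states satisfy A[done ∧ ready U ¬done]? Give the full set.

{Terminated, Ready}

States satisfying done ∧ ready: ∅.
States satisfying ¬done: {Terminated, Ready}.
States satisfying A[done ∧ ready U ¬done]: {Terminated, Ready}.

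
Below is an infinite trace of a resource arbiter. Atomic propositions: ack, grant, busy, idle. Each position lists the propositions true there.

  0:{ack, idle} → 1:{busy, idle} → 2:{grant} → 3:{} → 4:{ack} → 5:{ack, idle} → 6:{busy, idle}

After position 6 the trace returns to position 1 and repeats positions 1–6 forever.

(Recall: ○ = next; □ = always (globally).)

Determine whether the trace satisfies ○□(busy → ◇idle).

The position after 0 is 1; □(busy → ◇idle) is true there.

Holds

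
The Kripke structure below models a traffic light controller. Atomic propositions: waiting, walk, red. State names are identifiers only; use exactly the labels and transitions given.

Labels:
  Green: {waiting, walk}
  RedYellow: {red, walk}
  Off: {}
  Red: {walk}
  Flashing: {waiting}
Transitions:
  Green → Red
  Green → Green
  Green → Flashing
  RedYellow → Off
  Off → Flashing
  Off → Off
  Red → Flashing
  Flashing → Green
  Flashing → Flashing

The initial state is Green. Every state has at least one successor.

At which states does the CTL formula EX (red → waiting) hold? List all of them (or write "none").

{Green, RedYellow, Off, Red, Flashing}

States satisfying red → waiting: {Green, Off, Red, Flashing}.
States satisfying EX (red → waiting): {Green, RedYellow, Off, Red, Flashing}.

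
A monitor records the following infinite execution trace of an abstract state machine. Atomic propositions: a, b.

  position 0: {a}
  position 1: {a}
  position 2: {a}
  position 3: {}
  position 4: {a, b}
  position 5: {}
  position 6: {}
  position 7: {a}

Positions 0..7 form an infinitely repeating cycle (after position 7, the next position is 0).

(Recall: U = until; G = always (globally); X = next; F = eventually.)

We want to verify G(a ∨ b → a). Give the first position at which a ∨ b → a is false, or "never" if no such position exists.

a ∨ b → a holds at every position 0..7, and those are all the positions the trace ever visits, so the invariant G(a ∨ b → a) is never violated.

never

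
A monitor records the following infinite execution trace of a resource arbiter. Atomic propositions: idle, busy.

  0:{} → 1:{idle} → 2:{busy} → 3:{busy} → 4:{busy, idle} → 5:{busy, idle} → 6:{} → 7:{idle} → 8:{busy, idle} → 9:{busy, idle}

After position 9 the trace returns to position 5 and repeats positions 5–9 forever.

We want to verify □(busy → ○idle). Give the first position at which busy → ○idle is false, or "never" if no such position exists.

2

Check busy → ○idle at each position in order: 0 ✓, 1 ✓.
At position 2 the labels are {busy} and the next position 3 has {busy}, so busy → ○idle is false there. This is the first violation.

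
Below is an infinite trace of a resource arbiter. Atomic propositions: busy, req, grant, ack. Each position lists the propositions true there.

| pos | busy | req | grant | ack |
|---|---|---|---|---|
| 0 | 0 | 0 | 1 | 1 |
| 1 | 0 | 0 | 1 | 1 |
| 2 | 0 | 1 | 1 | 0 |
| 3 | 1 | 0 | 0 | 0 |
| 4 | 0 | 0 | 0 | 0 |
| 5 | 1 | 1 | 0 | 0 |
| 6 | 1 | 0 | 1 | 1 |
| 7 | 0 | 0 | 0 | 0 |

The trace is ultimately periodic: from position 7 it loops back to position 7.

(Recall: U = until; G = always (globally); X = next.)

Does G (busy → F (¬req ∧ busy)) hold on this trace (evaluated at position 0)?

busy → F (¬req ∧ busy) holds at every position 0..7, and those are all positions ever visited, so G (busy → F (¬req ∧ busy)) holds.
Positions where busy holds: 3, 5, 6.
Check F (¬req ∧ busy) at each: 3→ok, 5→ok, 6→ok.

Holds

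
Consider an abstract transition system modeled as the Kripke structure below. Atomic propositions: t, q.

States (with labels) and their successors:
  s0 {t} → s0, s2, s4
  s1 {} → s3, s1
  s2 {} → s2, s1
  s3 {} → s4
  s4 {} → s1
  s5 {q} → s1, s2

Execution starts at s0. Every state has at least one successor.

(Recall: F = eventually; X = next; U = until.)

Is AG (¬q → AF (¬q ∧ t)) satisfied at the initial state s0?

States satisfying ¬q → AF (¬q ∧ t): {s0, s5}.
States satisfying AG (¬q → AF (¬q ∧ t)): ∅.
s1 is reachable from s0 and violates ¬q → AF (¬q ∧ t), so AG fails at s0.
s0 ∉ Sat(AG (¬q → AF (¬q ∧ t))).

Violated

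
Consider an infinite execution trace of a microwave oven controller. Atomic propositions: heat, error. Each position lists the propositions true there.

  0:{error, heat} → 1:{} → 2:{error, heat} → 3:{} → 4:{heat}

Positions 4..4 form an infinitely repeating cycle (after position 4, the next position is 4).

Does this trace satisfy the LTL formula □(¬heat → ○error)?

¬heat → ○error must hold at every position from 0 onward. It fails at position 3, so □(¬heat → ○error) is false.
Positions where ¬heat holds: 1, 3.
Check ○error at each: 1→ok, 3→fails.

Violated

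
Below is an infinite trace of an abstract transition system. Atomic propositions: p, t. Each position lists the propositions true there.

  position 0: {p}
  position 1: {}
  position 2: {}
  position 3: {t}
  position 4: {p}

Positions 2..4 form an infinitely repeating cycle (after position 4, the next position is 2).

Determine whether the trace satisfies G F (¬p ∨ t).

Satisfied

F (¬p ∨ t) holds at every position 0..4, and those are all positions ever visited, so G F (¬p ∨ t) holds.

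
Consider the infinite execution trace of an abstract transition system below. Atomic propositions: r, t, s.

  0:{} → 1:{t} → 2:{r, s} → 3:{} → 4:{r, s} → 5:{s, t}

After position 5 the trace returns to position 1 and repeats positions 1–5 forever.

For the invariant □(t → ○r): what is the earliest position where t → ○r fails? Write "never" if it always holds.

Check t → ○r at each position in order: 0 ✓, 1 ✓, 2 ✓, 3 ✓, 4 ✓.
At position 5 the labels are {s, t} and the next position 1 has {t}, so t → ○r is false there. This is the first violation.

5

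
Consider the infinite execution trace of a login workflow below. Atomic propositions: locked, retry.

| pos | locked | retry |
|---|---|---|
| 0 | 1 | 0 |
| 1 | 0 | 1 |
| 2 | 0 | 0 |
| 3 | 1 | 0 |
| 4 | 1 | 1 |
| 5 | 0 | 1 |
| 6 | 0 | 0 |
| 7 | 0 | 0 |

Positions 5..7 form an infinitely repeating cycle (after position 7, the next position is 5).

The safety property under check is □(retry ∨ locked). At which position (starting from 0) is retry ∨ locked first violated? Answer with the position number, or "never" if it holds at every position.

Check retry ∨ locked at each position in order: 0 ✓, 1 ✓.
At position 2 the labels are {}, so retry ∨ locked is false there. This is the first violation.

2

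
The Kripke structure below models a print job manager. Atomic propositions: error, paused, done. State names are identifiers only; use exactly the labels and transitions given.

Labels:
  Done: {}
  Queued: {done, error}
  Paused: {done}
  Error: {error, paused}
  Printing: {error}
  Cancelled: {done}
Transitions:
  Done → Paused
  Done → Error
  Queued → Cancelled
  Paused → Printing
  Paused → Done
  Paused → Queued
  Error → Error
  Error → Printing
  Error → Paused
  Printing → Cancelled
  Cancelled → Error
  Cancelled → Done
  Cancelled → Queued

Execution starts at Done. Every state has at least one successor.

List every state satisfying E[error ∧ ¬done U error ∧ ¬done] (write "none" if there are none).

States satisfying error ∧ ¬done: {Error, Printing}.
States satisfying E[error ∧ ¬done U error ∧ ¬done]: {Error, Printing}.

{Error, Printing}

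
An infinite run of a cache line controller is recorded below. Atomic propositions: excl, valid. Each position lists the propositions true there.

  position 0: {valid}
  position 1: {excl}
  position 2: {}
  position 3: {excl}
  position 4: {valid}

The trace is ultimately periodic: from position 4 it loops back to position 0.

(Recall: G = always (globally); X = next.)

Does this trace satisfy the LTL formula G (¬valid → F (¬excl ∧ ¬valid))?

¬valid → F (¬excl ∧ ¬valid) holds at every position 0..4, and those are all positions ever visited, so G (¬valid → F (¬excl ∧ ¬valid)) holds.
Positions where ¬valid holds: 1, 2, 3.
Check F (¬excl ∧ ¬valid) at each: 1→ok, 2→ok, 3→ok.

Yes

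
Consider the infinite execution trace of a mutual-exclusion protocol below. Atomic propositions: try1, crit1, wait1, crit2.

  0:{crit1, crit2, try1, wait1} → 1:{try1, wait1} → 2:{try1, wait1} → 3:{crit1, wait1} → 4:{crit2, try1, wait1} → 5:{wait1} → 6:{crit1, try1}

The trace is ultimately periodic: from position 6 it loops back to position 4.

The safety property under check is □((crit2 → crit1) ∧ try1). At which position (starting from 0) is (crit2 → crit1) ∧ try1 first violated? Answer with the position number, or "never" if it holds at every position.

Check (crit2 → crit1) ∧ try1 at each position in order: 0 ✓, 1 ✓, 2 ✓.
At position 3 the labels are {crit1, wait1}, so (crit2 → crit1) ∧ try1 is false there. This is the first violation.

3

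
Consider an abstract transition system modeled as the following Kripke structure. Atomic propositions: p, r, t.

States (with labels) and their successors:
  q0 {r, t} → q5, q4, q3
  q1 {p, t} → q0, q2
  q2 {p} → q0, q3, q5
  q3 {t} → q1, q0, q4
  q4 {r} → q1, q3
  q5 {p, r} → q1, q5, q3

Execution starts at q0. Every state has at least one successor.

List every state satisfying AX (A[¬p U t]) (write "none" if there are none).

States satisfying A[¬p U t]: {q0, q1, q3, q4}.
States satisfying AX (A[¬p U t]): {q3, q4}.

{q3, q4}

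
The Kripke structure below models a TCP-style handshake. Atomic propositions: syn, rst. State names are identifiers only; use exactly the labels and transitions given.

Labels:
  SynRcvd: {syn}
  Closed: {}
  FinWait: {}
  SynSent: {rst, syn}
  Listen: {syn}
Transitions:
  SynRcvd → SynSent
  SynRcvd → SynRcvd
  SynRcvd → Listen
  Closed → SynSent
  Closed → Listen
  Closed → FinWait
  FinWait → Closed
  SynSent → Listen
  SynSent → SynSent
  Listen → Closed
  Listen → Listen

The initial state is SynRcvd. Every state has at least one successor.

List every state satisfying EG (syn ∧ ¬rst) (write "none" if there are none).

{SynRcvd, Listen}

States satisfying syn ∧ ¬rst: {SynRcvd, Listen}.
States satisfying EG (syn ∧ ¬rst): {SynRcvd, Listen}.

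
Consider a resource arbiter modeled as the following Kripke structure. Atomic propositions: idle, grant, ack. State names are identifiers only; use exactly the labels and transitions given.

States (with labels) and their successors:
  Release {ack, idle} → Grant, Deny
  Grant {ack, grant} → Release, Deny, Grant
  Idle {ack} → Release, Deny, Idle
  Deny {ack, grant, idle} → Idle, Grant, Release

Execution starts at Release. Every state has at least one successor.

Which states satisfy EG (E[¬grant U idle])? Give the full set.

{Release, Idle, Deny}

States satisfying E[¬grant U idle]: {Release, Idle, Deny}.
States satisfying EG (E[¬grant U idle]): {Release, Idle, Deny}.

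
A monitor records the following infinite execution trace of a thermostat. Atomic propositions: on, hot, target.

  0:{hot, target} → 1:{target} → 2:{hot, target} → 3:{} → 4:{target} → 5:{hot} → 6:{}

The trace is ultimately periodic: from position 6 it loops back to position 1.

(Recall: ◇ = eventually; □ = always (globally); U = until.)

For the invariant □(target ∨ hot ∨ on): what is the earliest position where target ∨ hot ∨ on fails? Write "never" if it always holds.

3

Check target ∨ hot ∨ on at each position in order: 0 ✓, 1 ✓, 2 ✓.
At position 3 the labels are {}, so target ∨ hot ∨ on is false there. This is the first violation.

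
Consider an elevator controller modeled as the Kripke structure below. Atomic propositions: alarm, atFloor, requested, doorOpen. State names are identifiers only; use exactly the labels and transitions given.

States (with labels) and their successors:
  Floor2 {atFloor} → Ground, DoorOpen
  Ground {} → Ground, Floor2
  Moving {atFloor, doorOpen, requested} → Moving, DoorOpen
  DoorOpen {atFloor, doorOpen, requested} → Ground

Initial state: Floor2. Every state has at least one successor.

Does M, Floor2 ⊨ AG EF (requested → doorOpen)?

Holds

States satisfying EF (requested → doorOpen): {Floor2, Ground, Moving, DoorOpen}.
States satisfying AG EF (requested → doorOpen): {Floor2, Ground, Moving, DoorOpen}.
Every state reachable from Floor2 satisfies EF (requested → doorOpen).
Floor2 ∈ Sat(AG EF (requested → doorOpen)).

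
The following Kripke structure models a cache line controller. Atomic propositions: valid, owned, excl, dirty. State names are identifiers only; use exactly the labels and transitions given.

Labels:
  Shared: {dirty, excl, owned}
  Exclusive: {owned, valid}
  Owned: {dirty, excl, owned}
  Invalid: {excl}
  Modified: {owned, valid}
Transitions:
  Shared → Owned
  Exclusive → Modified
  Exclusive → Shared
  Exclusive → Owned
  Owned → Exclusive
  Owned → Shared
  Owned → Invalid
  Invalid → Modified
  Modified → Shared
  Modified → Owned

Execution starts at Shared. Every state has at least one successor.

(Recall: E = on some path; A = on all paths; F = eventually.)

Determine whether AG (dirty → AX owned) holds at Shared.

No

States satisfying dirty → AX owned: {Shared, Exclusive, Invalid, Modified}.
States satisfying AG (dirty → AX owned): ∅.
Owned is reachable from Shared and violates dirty → AX owned, so AG fails at Shared.
Shared ∉ Sat(AG (dirty → AX owned)).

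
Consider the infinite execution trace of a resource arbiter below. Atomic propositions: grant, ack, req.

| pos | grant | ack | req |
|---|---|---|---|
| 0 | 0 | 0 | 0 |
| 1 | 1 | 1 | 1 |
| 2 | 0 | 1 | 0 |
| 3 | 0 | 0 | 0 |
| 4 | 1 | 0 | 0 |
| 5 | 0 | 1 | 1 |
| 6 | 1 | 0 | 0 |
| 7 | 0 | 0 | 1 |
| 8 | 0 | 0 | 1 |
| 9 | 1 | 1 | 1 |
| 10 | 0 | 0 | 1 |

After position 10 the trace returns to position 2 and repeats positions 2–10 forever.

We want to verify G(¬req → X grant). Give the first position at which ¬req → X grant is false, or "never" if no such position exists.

2

Check ¬req → X grant at each position in order: 0 ✓, 1 ✓.
At position 2 the labels are {ack} and the next position 3 has {}, so ¬req → X grant is false there. This is the first violation.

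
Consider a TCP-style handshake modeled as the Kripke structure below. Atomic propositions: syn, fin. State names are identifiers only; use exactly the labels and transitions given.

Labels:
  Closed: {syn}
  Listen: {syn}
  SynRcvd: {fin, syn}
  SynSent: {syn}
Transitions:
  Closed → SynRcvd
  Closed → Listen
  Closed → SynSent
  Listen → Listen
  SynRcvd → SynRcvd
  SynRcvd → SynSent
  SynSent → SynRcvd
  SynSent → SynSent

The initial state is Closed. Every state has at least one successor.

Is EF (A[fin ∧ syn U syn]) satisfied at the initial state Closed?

States satisfying A[fin ∧ syn U syn]: {Closed, Listen, SynRcvd, SynSent}.
States satisfying EF (A[fin ∧ syn U syn]): {Closed, Listen, SynRcvd, SynSent}.
Some path from Closed reaches a state where A[fin ∧ syn U syn] holds.
Closed ∈ Sat(EF (A[fin ∧ syn U syn])).

Yes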